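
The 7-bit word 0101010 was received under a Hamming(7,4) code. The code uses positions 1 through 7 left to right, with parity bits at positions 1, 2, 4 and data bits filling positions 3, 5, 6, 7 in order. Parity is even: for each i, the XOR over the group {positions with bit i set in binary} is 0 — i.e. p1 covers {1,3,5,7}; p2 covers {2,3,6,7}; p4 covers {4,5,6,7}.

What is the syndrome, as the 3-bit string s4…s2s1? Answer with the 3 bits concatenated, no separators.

s1 (pos 1,3,5,7): 0⊕0⊕0⊕0 = 0
s2 (pos 2,3,6,7): 1⊕0⊕1⊕0 = 0
s4 (pos 4,5,6,7): 1⊕0⊕1⊕0 = 0
Syndrome s4…s1 = 000 → no error.

000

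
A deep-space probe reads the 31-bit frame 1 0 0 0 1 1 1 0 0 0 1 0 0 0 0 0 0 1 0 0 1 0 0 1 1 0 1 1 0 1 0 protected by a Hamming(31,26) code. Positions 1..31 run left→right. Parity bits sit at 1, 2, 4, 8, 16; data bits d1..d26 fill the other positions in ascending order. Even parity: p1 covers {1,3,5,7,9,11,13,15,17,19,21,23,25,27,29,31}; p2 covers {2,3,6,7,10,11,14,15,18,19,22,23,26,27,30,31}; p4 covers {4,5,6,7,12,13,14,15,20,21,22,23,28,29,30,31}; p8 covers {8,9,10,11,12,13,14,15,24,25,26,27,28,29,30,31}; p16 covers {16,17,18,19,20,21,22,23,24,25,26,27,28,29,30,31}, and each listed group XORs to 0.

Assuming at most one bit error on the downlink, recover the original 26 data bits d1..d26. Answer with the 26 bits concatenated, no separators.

01110010000110010011011010

s1 (pos 1,3,5,7,9,11,13,15,17,19,21,23,25,27,29,31): 1⊕0⊕1⊕1⊕0⊕1⊕0⊕0⊕0⊕0⊕1⊕0⊕1⊕1⊕0⊕0 = 1
s2 (pos 2,3,6,7,10,11,14,15,18,19,22,23,26,27,30,31): 0⊕0⊕1⊕1⊕0⊕1⊕0⊕0⊕1⊕0⊕0⊕0⊕0⊕1⊕1⊕0 = 0
s4 (pos 4,5,6,7,12,13,14,15,20,21,22,23,28,29,30,31): 0⊕1⊕1⊕1⊕0⊕0⊕0⊕0⊕0⊕1⊕0⊕0⊕1⊕0⊕1⊕0 = 0
s8 (pos 8,9,10,11,12,13,14,15,24,25,26,27,28,29,30,31): 0⊕0⊕0⊕1⊕0⊕0⊕0⊕0⊕1⊕1⊕0⊕1⊕1⊕0⊕1⊕0 = 0
s16 (pos 16,17,18,19,20,21,22,23,24,25,26,27,28,29,30,31): 0⊕0⊕1⊕0⊕0⊕1⊕0⊕0⊕1⊕1⊕0⊕1⊕1⊕0⊕1⊕0 = 1
Syndrome s16…s1 = 10001 → error at position 17.
Flip position 17: 1000111000100000010010011011010 → 1000111000100000110010011011010
Read data bits from positions 3,5,6,7,9,10,11,12,13,14,15,17,18,19,20,21,22,23,24,25,26,27,28,29,30,31: 01110010000110010011011010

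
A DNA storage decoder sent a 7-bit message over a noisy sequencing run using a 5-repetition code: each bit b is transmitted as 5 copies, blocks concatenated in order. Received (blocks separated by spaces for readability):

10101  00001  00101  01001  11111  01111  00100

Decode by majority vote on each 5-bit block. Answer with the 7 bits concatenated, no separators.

1000110

Block 1 (10101): 3 ones → 1
Block 2 (00001): 1 one → 0
Block 3 (00101): 2 ones → 0
Block 4 (01001): 2 ones → 0
Block 5 (11111): 5 ones → 1
Block 6 (01111): 4 ones → 1
Block 7 (00100): 1 one → 0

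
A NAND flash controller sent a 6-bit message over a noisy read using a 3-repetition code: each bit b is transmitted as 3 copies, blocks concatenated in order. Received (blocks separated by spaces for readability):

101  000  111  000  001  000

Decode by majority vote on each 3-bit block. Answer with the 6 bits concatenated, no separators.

101000

Block 1 (101): 2 ones → 1
Block 2 (000): 0 ones → 0
Block 3 (111): 3 ones → 1
Block 4 (000): 0 ones → 0
Block 5 (001): 1 one → 0
Block 6 (000): 0 ones → 0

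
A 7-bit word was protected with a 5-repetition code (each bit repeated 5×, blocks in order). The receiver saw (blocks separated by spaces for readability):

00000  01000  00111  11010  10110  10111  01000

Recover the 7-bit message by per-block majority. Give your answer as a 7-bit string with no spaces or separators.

Block 1 (00000): 0 ones → 0
Block 2 (01000): 1 one → 0
Block 3 (00111): 3 ones → 1
Block 4 (11010): 3 ones → 1
Block 5 (10110): 3 ones → 1
Block 6 (10111): 4 ones → 1
Block 7 (01000): 1 one → 0

0011110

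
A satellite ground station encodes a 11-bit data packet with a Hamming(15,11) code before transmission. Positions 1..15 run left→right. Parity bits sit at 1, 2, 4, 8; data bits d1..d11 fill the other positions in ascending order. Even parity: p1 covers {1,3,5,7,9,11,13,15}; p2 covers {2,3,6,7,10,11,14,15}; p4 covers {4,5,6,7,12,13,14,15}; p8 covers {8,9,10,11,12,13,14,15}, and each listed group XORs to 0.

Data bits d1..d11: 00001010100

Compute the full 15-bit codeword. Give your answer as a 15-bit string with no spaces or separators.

Place data at non-parity positions: p1 p2 0 p4 0 0 0 p8 1 0 1 0 1 0 0
p1 (pos 1,3,5,7,9,11,13,15): XOR of data positions = 0⊕0⊕0⊕1⊕1⊕1⊕0 = 1
p2 (pos 2,3,6,7,10,11,14,15): XOR of data positions = 0⊕0⊕0⊕0⊕1⊕0⊕0 = 1
p4 (pos 4,5,6,7,12,13,14,15): XOR of data positions = 0⊕0⊕0⊕0⊕1⊕0⊕0 = 1
p8 (pos 8,9,10,11,12,13,14,15): XOR of data positions = 1⊕0⊕1⊕0⊕1⊕0⊕0 = 1
Codeword: 110100011010100

110100011010100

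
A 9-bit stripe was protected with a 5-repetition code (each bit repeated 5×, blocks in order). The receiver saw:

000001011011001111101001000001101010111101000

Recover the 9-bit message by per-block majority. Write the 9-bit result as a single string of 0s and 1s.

011100110

Block 1 (00000): 0 ones → 0
Block 2 (10110): 3 ones → 1
Block 3 (11001): 3 ones → 1
Block 4 (11110): 4 ones → 1
Block 5 (10010): 2 ones → 0
Block 6 (00001): 1 one → 0
Block 7 (10101): 3 ones → 1
Block 8 (01111): 4 ones → 1
Block 9 (01000): 1 one → 0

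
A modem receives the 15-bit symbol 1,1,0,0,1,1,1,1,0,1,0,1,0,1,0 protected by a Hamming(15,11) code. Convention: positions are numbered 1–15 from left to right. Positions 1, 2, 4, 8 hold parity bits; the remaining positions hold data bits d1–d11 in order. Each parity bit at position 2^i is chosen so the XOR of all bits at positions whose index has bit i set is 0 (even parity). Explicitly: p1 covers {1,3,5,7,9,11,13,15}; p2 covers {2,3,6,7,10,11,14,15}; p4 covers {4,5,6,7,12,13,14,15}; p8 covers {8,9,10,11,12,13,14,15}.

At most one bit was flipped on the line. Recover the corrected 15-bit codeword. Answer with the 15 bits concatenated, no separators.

110011010101010

s1 (pos 1,3,5,7,9,11,13,15): 1⊕0⊕1⊕1⊕0⊕0⊕0⊕0 = 1
s2 (pos 2,3,6,7,10,11,14,15): 1⊕0⊕1⊕1⊕1⊕0⊕1⊕0 = 1
s4 (pos 4,5,6,7,12,13,14,15): 0⊕1⊕1⊕1⊕1⊕0⊕1⊕0 = 1
s8 (pos 8,9,10,11,12,13,14,15): 1⊕0⊕1⊕0⊕1⊕0⊕1⊕0 = 0
Syndrome s8…s1 = 0111 → error at position 7.
Flip position 7: 110011110101010 → 110011010101010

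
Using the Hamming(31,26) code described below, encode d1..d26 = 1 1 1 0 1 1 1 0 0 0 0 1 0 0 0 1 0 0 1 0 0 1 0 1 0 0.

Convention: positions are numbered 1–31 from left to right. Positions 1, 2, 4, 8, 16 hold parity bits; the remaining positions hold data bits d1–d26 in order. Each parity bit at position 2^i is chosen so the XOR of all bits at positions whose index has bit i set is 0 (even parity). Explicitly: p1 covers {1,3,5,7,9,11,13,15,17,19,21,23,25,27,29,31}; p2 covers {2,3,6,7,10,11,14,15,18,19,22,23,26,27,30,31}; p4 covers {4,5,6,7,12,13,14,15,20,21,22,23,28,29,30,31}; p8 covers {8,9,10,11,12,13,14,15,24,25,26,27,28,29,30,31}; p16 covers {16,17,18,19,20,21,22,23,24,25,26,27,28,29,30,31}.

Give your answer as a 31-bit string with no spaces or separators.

Place data at non-parity positions: p1 p2 1 p4 1 1 0 p8 1 1 1 0 0 0 0 p16 1 0 0 0 1 0 0 1 0 0 1 0 1 0 0
p1 (pos 1,3,5,7,9,11,13,15,17,19,21,23,25,27,29,31): XOR of data positions = 1⊕1⊕0⊕1⊕1⊕0⊕0⊕1⊕0⊕1⊕0⊕0⊕1⊕1⊕0 = 0
p2 (pos 2,3,6,7,10,11,14,15,18,19,22,23,26,27,30,31): XOR of data positions = 1⊕1⊕0⊕1⊕1⊕0⊕0⊕0⊕0⊕0⊕0⊕0⊕1⊕0⊕0 = 1
p4 (pos 4,5,6,7,12,13,14,15,20,21,22,23,28,29,30,31): XOR of data positions = 1⊕1⊕0⊕0⊕0⊕0⊕0⊕0⊕1⊕0⊕0⊕0⊕1⊕0⊕0 = 0
p8 (pos 8,9,10,11,12,13,14,15,24,25,26,27,28,29,30,31): XOR of data positions = 1⊕1⊕1⊕0⊕0⊕0⊕0⊕1⊕0⊕0⊕1⊕0⊕1⊕0⊕0 = 0
p16 (pos 16,17,18,19,20,21,22,23,24,25,26,27,28,29,30,31): XOR of data positions = 1⊕0⊕0⊕0⊕1⊕0⊕0⊕1⊕0⊕0⊕1⊕0⊕1⊕0⊕0 = 1
Codeword: 0110110011100001100010010010100

0110110011100001100010010010100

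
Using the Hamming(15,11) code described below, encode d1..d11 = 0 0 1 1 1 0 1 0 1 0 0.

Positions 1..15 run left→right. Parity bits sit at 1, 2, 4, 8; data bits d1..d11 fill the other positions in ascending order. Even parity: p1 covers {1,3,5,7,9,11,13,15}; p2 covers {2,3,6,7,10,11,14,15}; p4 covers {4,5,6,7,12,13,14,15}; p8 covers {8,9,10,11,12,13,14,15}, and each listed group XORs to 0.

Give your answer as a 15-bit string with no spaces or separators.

Place data at non-parity positions: p1 p2 0 p4 0 1 1 p8 1 0 1 0 1 0 0
p1 (pos 1,3,5,7,9,11,13,15): XOR of data positions = 0⊕0⊕1⊕1⊕1⊕1⊕0 = 0
p2 (pos 2,3,6,7,10,11,14,15): XOR of data positions = 0⊕1⊕1⊕0⊕1⊕0⊕0 = 1
p4 (pos 4,5,6,7,12,13,14,15): XOR of data positions = 0⊕1⊕1⊕0⊕1⊕0⊕0 = 1
p8 (pos 8,9,10,11,12,13,14,15): XOR of data positions = 1⊕0⊕1⊕0⊕1⊕0⊕0 = 1
Codeword: 010101111010100

010101111010100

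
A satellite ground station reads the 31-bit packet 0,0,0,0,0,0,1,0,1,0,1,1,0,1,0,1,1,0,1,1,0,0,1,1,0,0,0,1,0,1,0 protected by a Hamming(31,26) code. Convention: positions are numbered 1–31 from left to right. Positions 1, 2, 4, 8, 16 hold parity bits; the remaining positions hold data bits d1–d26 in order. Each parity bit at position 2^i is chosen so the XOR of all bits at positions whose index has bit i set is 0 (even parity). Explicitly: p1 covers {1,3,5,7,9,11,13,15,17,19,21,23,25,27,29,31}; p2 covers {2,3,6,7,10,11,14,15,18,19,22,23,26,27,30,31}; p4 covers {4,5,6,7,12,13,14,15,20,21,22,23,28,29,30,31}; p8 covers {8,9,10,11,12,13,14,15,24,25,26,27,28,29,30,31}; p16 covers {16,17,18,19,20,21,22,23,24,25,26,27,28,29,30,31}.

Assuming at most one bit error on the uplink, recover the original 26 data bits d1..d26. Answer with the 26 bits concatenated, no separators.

s1 (pos 1,3,5,7,9,11,13,15,17,19,21,23,25,27,29,31): 0⊕0⊕0⊕1⊕1⊕1⊕0⊕0⊕1⊕1⊕0⊕1⊕0⊕0⊕0⊕0 = 0
s2 (pos 2,3,6,7,10,11,14,15,18,19,22,23,26,27,30,31): 0⊕0⊕0⊕1⊕0⊕1⊕1⊕0⊕0⊕1⊕0⊕1⊕0⊕0⊕1⊕0 = 0
s4 (pos 4,5,6,7,12,13,14,15,20,21,22,23,28,29,30,31): 0⊕0⊕0⊕1⊕1⊕0⊕1⊕0⊕1⊕0⊕0⊕1⊕1⊕0⊕1⊕0 = 1
s8 (pos 8,9,10,11,12,13,14,15,24,25,26,27,28,29,30,31): 0⊕1⊕0⊕1⊕1⊕0⊕1⊕0⊕1⊕0⊕0⊕0⊕1⊕0⊕1⊕0 = 1
s16 (pos 16,17,18,19,20,21,22,23,24,25,26,27,28,29,30,31): 1⊕1⊕0⊕1⊕1⊕0⊕0⊕1⊕1⊕0⊕0⊕0⊕1⊕0⊕1⊕0 = 0
Syndrome s16…s1 = 01100 → error at position 12.
Flip position 12: 0000001010110101101100110001010 → 0000001010100101101100110001010
Read data bits from positions 3,5,6,7,9,10,11,12,13,14,15,17,18,19,20,21,22,23,24,25,26,27,28,29,30,31: 00011010010101100110001010

00011010010101100110001010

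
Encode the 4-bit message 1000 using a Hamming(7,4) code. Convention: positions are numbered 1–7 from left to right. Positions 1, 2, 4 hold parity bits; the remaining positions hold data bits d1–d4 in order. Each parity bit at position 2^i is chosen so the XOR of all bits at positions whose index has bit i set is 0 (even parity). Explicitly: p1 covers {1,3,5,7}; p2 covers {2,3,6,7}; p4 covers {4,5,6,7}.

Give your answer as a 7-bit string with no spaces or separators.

1110000

Place data at non-parity positions: p1 p2 1 p4 0 0 0
p1 (pos 1,3,5,7): XOR of data positions = 1⊕0⊕0 = 1
p2 (pos 2,3,6,7): XOR of data positions = 1⊕0⊕0 = 1
p4 (pos 4,5,6,7): XOR of data positions = 0⊕0⊕0 = 0
Codeword: 1110000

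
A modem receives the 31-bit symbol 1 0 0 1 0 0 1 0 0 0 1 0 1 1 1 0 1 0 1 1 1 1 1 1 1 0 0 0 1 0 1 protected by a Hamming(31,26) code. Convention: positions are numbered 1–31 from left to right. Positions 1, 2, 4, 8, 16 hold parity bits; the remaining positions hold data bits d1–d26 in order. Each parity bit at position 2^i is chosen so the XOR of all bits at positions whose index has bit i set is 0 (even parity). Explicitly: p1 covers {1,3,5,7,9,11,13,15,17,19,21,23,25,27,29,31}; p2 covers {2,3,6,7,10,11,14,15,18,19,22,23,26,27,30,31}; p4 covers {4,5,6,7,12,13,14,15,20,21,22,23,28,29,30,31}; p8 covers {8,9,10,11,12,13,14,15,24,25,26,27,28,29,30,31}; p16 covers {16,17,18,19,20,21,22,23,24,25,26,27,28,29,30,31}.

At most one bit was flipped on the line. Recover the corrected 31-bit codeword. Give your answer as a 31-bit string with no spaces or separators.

1000001000101110101111111000101

s1 (pos 1,3,5,7,9,11,13,15,17,19,21,23,25,27,29,31): 1⊕0⊕0⊕1⊕0⊕1⊕1⊕1⊕1⊕1⊕1⊕1⊕1⊕0⊕1⊕1 = 0
s2 (pos 2,3,6,7,10,11,14,15,18,19,22,23,26,27,30,31): 0⊕0⊕0⊕1⊕0⊕1⊕1⊕1⊕0⊕1⊕1⊕1⊕0⊕0⊕0⊕1 = 0
s4 (pos 4,5,6,7,12,13,14,15,20,21,22,23,28,29,30,31): 1⊕0⊕0⊕1⊕0⊕1⊕1⊕1⊕1⊕1⊕1⊕1⊕0⊕1⊕0⊕1 = 1
s8 (pos 8,9,10,11,12,13,14,15,24,25,26,27,28,29,30,31): 0⊕0⊕0⊕1⊕0⊕1⊕1⊕1⊕1⊕1⊕0⊕0⊕0⊕1⊕0⊕1 = 0
s16 (pos 16,17,18,19,20,21,22,23,24,25,26,27,28,29,30,31): 0⊕1⊕0⊕1⊕1⊕1⊕1⊕1⊕1⊕1⊕0⊕0⊕0⊕1⊕0⊕1 = 0
Syndrome s16…s1 = 00100 → error at position 4.
Flip position 4: 1001001000101110101111111000101 → 1000001000101110101111111000101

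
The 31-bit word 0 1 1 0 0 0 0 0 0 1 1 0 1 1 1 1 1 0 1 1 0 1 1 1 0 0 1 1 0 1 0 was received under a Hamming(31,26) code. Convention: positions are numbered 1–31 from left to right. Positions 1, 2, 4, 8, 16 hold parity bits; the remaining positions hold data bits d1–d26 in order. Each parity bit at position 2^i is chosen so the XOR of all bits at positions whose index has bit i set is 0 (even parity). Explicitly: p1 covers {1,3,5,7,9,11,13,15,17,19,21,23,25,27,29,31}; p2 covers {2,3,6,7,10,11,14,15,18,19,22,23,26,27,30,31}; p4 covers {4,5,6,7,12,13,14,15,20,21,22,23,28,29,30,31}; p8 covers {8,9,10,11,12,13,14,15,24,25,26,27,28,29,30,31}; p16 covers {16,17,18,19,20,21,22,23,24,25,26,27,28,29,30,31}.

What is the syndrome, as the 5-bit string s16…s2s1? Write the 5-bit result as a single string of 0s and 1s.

s1 (pos 1,3,5,7,9,11,13,15,17,19,21,23,25,27,29,31): 0⊕1⊕0⊕0⊕0⊕1⊕1⊕1⊕1⊕1⊕0⊕1⊕0⊕1⊕0⊕0 = 0
s2 (pos 2,3,6,7,10,11,14,15,18,19,22,23,26,27,30,31): 1⊕1⊕0⊕0⊕1⊕1⊕1⊕1⊕0⊕1⊕1⊕1⊕0⊕1⊕1⊕0 = 1
s4 (pos 4,5,6,7,12,13,14,15,20,21,22,23,28,29,30,31): 0⊕0⊕0⊕0⊕0⊕1⊕1⊕1⊕1⊕0⊕1⊕1⊕1⊕0⊕1⊕0 = 0
s8 (pos 8,9,10,11,12,13,14,15,24,25,26,27,28,29,30,31): 0⊕0⊕1⊕1⊕0⊕1⊕1⊕1⊕1⊕0⊕0⊕1⊕1⊕0⊕1⊕0 = 1
s16 (pos 16,17,18,19,20,21,22,23,24,25,26,27,28,29,30,31): 1⊕1⊕0⊕1⊕1⊕0⊕1⊕1⊕1⊕0⊕0⊕1⊕1⊕0⊕1⊕0 = 0
Syndrome s16…s1 = 01010 → error at position 10.

01010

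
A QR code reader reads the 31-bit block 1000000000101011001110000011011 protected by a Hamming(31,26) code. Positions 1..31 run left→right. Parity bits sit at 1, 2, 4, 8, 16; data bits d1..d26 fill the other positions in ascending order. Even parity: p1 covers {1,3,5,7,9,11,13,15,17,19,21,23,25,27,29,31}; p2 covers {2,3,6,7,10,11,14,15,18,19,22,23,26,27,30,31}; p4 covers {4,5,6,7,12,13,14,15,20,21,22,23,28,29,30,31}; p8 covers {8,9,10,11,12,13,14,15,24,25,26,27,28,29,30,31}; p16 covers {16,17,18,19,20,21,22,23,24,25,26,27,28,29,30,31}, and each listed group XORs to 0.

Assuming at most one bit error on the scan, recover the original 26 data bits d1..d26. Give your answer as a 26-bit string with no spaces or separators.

00000011101001110000011011

s1 (pos 1,3,5,7,9,11,13,15,17,19,21,23,25,27,29,31): 1⊕0⊕0⊕0⊕0⊕1⊕1⊕1⊕0⊕1⊕1⊕0⊕0⊕1⊕0⊕1 = 0
s2 (pos 2,3,6,7,10,11,14,15,18,19,22,23,26,27,30,31): 0⊕0⊕0⊕0⊕0⊕1⊕0⊕1⊕0⊕1⊕0⊕0⊕0⊕1⊕1⊕1 = 0
s4 (pos 4,5,6,7,12,13,14,15,20,21,22,23,28,29,30,31): 0⊕0⊕0⊕0⊕0⊕1⊕0⊕1⊕1⊕1⊕0⊕0⊕1⊕0⊕1⊕1 = 1
s8 (pos 8,9,10,11,12,13,14,15,24,25,26,27,28,29,30,31): 0⊕0⊕0⊕1⊕0⊕1⊕0⊕1⊕0⊕0⊕0⊕1⊕1⊕0⊕1⊕1 = 1
s16 (pos 16,17,18,19,20,21,22,23,24,25,26,27,28,29,30,31): 1⊕0⊕0⊕1⊕1⊕1⊕0⊕0⊕0⊕0⊕0⊕1⊕1⊕0⊕1⊕1 = 0
Syndrome s16…s1 = 01100 → error at position 12.
Flip position 12: 1000000000101011001110000011011 → 1000000000111011001110000011011
Read data bits from positions 3,5,6,7,9,10,11,12,13,14,15,17,18,19,20,21,22,23,24,25,26,27,28,29,30,31: 00000011101001110000011011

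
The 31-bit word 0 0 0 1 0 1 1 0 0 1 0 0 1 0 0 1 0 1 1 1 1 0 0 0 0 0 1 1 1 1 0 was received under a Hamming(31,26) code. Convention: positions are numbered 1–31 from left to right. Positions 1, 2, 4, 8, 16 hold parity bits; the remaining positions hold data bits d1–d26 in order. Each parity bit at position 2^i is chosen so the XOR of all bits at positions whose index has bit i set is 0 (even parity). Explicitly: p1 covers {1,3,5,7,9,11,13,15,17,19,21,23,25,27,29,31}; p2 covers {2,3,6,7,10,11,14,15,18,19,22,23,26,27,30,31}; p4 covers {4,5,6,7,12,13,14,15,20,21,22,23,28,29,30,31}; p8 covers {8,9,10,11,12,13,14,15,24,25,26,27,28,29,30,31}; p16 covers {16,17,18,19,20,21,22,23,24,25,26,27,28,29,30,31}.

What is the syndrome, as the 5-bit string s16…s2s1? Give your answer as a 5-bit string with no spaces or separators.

s1 (pos 1,3,5,7,9,11,13,15,17,19,21,23,25,27,29,31): 0⊕0⊕0⊕1⊕0⊕0⊕1⊕0⊕0⊕1⊕1⊕0⊕0⊕1⊕1⊕0 = 0
s2 (pos 2,3,6,7,10,11,14,15,18,19,22,23,26,27,30,31): 0⊕0⊕1⊕1⊕1⊕0⊕0⊕0⊕1⊕1⊕0⊕0⊕0⊕1⊕1⊕0 = 1
s4 (pos 4,5,6,7,12,13,14,15,20,21,22,23,28,29,30,31): 1⊕0⊕1⊕1⊕0⊕1⊕0⊕0⊕1⊕1⊕0⊕0⊕1⊕1⊕1⊕0 = 1
s8 (pos 8,9,10,11,12,13,14,15,24,25,26,27,28,29,30,31): 0⊕0⊕1⊕0⊕0⊕1⊕0⊕0⊕0⊕0⊕0⊕1⊕1⊕1⊕1⊕0 = 0
s16 (pos 16,17,18,19,20,21,22,23,24,25,26,27,28,29,30,31): 1⊕0⊕1⊕1⊕1⊕1⊕0⊕0⊕0⊕0⊕0⊕1⊕1⊕1⊕1⊕0 = 1
Syndrome s16…s1 = 10110 → error at position 22.

10110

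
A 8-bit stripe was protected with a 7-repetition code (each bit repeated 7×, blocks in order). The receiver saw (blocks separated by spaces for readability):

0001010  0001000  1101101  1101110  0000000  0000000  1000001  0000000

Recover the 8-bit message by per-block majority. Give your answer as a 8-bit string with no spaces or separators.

00110000

Block 1 (0001010): 2 ones → 0
Block 2 (0001000): 1 one → 0
Block 3 (1101101): 5 ones → 1
Block 4 (1101110): 5 ones → 1
Block 5 (0000000): 0 ones → 0
Block 6 (0000000): 0 ones → 0
Block 7 (1000001): 2 ones → 0
Block 8 (0000000): 0 ones → 0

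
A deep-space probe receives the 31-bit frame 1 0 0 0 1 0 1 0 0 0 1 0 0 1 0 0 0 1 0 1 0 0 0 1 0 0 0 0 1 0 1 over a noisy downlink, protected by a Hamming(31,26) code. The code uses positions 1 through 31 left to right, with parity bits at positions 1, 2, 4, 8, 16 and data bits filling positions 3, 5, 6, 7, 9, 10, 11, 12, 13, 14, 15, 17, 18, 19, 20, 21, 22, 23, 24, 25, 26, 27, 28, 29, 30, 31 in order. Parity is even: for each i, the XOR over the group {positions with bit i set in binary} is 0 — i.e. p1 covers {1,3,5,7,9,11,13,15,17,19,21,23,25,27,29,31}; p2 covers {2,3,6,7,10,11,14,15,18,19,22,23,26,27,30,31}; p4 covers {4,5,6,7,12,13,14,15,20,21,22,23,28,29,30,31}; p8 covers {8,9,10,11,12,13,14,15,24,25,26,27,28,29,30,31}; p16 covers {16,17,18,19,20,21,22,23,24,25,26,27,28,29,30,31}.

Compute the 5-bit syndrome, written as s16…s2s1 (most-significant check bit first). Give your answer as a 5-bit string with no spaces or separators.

s1 (pos 1,3,5,7,9,11,13,15,17,19,21,23,25,27,29,31): 1⊕0⊕1⊕1⊕0⊕1⊕0⊕0⊕0⊕0⊕0⊕0⊕0⊕0⊕1⊕1 = 0
s2 (pos 2,3,6,7,10,11,14,15,18,19,22,23,26,27,30,31): 0⊕0⊕0⊕1⊕0⊕1⊕1⊕0⊕1⊕0⊕0⊕0⊕0⊕0⊕0⊕1 = 1
s4 (pos 4,5,6,7,12,13,14,15,20,21,22,23,28,29,30,31): 0⊕1⊕0⊕1⊕0⊕0⊕1⊕0⊕1⊕0⊕0⊕0⊕0⊕1⊕0⊕1 = 0
s8 (pos 8,9,10,11,12,13,14,15,24,25,26,27,28,29,30,31): 0⊕0⊕0⊕1⊕0⊕0⊕1⊕0⊕1⊕0⊕0⊕0⊕0⊕1⊕0⊕1 = 1
s16 (pos 16,17,18,19,20,21,22,23,24,25,26,27,28,29,30,31): 0⊕0⊕1⊕0⊕1⊕0⊕0⊕0⊕1⊕0⊕0⊕0⊕0⊕1⊕0⊕1 = 1
Syndrome s16…s1 = 11010 → error at position 26.

11010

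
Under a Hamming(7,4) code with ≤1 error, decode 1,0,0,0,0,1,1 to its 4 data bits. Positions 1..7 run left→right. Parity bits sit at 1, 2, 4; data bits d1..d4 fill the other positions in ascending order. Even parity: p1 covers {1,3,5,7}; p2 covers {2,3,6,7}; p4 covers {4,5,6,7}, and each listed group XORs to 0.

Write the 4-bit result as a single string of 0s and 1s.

0011

s1 (pos 1,3,5,7): 1⊕0⊕0⊕1 = 0
s2 (pos 2,3,6,7): 0⊕0⊕1⊕1 = 0
s4 (pos 4,5,6,7): 0⊕0⊕1⊕1 = 0
Syndrome s4…s1 = 000 → no error.
Read data bits from positions 3,5,6,7: 0011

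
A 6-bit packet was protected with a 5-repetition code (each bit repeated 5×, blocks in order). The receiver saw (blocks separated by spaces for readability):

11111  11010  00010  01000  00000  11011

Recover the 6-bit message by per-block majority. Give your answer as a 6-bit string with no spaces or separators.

110001

Block 1 (11111): 5 ones → 1
Block 2 (11010): 3 ones → 1
Block 3 (00010): 1 one → 0
Block 4 (01000): 1 one → 0
Block 5 (00000): 0 ones → 0
Block 6 (11011): 4 ones → 1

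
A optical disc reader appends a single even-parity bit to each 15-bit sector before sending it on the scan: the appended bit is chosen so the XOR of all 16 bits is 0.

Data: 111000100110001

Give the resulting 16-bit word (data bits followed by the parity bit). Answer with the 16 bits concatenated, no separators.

XOR of the 15 data bits: 1⊕1⊕1⊕0⊕0⊕0⊕1⊕0⊕0⊕1⊕1⊕0⊕0⊕0⊕1 = 1
Parity bit = 1 (so all 16 bits XOR to 0).

1110001001100011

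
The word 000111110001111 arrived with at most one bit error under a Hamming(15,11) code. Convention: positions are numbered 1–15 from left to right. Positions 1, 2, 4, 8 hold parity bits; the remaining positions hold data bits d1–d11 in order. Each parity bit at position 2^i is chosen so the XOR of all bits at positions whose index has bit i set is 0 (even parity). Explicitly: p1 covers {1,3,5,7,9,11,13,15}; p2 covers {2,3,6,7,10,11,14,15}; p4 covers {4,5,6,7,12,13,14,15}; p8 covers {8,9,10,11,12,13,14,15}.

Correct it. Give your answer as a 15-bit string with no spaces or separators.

s1 (pos 1,3,5,7,9,11,13,15): 0⊕0⊕1⊕1⊕0⊕0⊕1⊕1 = 0
s2 (pos 2,3,6,7,10,11,14,15): 0⊕0⊕1⊕1⊕0⊕0⊕1⊕1 = 0
s4 (pos 4,5,6,7,12,13,14,15): 1⊕1⊕1⊕1⊕1⊕1⊕1⊕1 = 0
s8 (pos 8,9,10,11,12,13,14,15): 1⊕0⊕0⊕0⊕1⊕1⊕1⊕1 = 1
Syndrome s8…s1 = 1000 → error at position 8.
Flip position 8: 000111110001111 → 000111100001111

000111100001111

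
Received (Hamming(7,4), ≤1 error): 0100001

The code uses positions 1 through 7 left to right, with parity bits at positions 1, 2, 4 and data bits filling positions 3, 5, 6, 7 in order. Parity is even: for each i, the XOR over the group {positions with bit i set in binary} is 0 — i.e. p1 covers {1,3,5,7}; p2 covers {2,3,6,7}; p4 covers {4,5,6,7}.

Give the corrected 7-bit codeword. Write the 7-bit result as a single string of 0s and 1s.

0100101

s1 (pos 1,3,5,7): 0⊕0⊕0⊕1 = 1
s2 (pos 2,3,6,7): 1⊕0⊕0⊕1 = 0
s4 (pos 4,5,6,7): 0⊕0⊕0⊕1 = 1
Syndrome s4…s1 = 101 → error at position 5.
Flip position 5: 0100001 → 0100101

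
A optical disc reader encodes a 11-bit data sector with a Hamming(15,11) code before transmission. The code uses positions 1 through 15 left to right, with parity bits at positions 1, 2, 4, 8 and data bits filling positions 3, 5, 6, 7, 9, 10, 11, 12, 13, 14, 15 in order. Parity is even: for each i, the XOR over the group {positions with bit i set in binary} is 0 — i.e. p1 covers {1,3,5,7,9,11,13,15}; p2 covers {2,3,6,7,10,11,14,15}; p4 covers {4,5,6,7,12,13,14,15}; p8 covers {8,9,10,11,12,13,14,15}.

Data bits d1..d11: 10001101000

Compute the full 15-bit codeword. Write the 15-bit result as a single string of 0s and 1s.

Place data at non-parity positions: p1 p2 1 p4 0 0 0 p8 1 1 0 1 0 0 0
p1 (pos 1,3,5,7,9,11,13,15): XOR of data positions = 1⊕0⊕0⊕1⊕0⊕0⊕0 = 0
p2 (pos 2,3,6,7,10,11,14,15): XOR of data positions = 1⊕0⊕0⊕1⊕0⊕0⊕0 = 0
p4 (pos 4,5,6,7,12,13,14,15): XOR of data positions = 0⊕0⊕0⊕1⊕0⊕0⊕0 = 1
p8 (pos 8,9,10,11,12,13,14,15): XOR of data positions = 1⊕1⊕0⊕1⊕0⊕0⊕0 = 1
Codeword: 001100011101000

001100011101000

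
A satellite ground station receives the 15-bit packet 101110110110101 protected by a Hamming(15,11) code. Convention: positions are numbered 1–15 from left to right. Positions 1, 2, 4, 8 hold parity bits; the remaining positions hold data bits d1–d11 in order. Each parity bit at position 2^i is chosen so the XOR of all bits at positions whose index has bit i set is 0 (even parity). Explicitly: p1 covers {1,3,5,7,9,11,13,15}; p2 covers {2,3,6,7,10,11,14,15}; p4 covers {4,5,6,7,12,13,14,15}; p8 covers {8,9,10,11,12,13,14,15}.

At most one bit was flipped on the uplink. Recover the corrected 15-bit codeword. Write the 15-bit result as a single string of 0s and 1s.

s1 (pos 1,3,5,7,9,11,13,15): 1⊕1⊕1⊕1⊕0⊕1⊕1⊕1 = 1
s2 (pos 2,3,6,7,10,11,14,15): 0⊕1⊕0⊕1⊕1⊕1⊕0⊕1 = 1
s4 (pos 4,5,6,7,12,13,14,15): 1⊕1⊕0⊕1⊕0⊕1⊕0⊕1 = 1
s8 (pos 8,9,10,11,12,13,14,15): 1⊕0⊕1⊕1⊕0⊕1⊕0⊕1 = 1
Syndrome s8…s1 = 1111 → error at position 15.
Flip position 15: 101110110110101 → 101110110110100

101110110110100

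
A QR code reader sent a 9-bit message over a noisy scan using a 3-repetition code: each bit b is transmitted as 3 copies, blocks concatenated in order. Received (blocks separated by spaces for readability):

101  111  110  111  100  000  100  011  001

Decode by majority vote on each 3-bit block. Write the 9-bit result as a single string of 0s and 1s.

111100010

Block 1 (101): 2 ones → 1
Block 2 (111): 3 ones → 1
Block 3 (110): 2 ones → 1
Block 4 (111): 3 ones → 1
Block 5 (100): 1 one → 0
Block 6 (000): 0 ones → 0
Block 7 (100): 1 one → 0
Block 8 (011): 2 ones → 1
Block 9 (001): 1 one → 0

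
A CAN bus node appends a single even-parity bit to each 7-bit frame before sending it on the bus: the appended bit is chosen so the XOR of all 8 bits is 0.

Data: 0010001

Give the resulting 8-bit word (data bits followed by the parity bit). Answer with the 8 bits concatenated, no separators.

00100010

XOR of the 7 data bits: 0⊕0⊕1⊕0⊕0⊕0⊕1 = 0
Parity bit = 0 (so all 8 bits XOR to 0).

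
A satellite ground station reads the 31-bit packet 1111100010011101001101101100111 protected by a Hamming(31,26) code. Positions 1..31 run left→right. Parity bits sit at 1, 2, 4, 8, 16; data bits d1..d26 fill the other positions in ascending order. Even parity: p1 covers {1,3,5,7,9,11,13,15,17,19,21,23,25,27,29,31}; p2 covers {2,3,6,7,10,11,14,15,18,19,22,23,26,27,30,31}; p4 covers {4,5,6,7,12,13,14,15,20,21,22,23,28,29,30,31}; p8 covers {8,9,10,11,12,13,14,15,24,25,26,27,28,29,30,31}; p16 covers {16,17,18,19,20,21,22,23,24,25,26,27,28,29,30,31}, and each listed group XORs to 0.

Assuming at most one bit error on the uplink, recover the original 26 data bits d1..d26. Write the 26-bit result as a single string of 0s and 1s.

11001001100001101101100111

s1 (pos 1,3,5,7,9,11,13,15,17,19,21,23,25,27,29,31): 1⊕1⊕1⊕0⊕1⊕0⊕1⊕0⊕0⊕1⊕0⊕1⊕1⊕0⊕1⊕1 = 0
s2 (pos 2,3,6,7,10,11,14,15,18,19,22,23,26,27,30,31): 1⊕1⊕0⊕0⊕0⊕0⊕1⊕0⊕0⊕1⊕1⊕1⊕1⊕0⊕1⊕1 = 1
s4 (pos 4,5,6,7,12,13,14,15,20,21,22,23,28,29,30,31): 1⊕1⊕0⊕0⊕1⊕1⊕1⊕0⊕1⊕0⊕1⊕1⊕0⊕1⊕1⊕1 = 1
s8 (pos 8,9,10,11,12,13,14,15,24,25,26,27,28,29,30,31): 0⊕1⊕0⊕0⊕1⊕1⊕1⊕0⊕0⊕1⊕1⊕0⊕0⊕1⊕1⊕1 = 1
s16 (pos 16,17,18,19,20,21,22,23,24,25,26,27,28,29,30,31): 1⊕0⊕0⊕1⊕1⊕0⊕1⊕1⊕0⊕1⊕1⊕0⊕0⊕1⊕1⊕1 = 0
Syndrome s16…s1 = 01110 → error at position 14.
Flip position 14: 1111100010011101001101101100111 → 1111100010011001001101101100111
Read data bits from positions 3,5,6,7,9,10,11,12,13,14,15,17,18,19,20,21,22,23,24,25,26,27,28,29,30,31: 11001001100001101101100111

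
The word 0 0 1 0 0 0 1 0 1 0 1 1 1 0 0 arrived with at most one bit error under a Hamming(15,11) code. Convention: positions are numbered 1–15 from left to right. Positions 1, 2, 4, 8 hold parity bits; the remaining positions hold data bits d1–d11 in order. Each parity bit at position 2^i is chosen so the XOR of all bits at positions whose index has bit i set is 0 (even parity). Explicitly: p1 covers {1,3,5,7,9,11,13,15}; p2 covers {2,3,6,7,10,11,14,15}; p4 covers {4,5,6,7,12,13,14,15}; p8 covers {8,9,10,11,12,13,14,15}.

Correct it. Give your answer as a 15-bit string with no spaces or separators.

s1 (pos 1,3,5,7,9,11,13,15): 0⊕1⊕0⊕1⊕1⊕1⊕1⊕0 = 1
s2 (pos 2,3,6,7,10,11,14,15): 0⊕1⊕0⊕1⊕0⊕1⊕0⊕0 = 1
s4 (pos 4,5,6,7,12,13,14,15): 0⊕0⊕0⊕1⊕1⊕1⊕0⊕0 = 1
s8 (pos 8,9,10,11,12,13,14,15): 0⊕1⊕0⊕1⊕1⊕1⊕0⊕0 = 0
Syndrome s8…s1 = 0111 → error at position 7.
Flip position 7: 001000101011100 → 001000001011100

001000001011100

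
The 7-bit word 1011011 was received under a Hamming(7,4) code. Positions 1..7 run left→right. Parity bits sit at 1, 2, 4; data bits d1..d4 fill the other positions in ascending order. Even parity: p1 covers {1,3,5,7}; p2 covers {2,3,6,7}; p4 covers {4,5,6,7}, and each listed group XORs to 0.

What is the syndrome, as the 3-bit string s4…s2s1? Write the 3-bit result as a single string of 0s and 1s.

s1 (pos 1,3,5,7): 1⊕1⊕0⊕1 = 1
s2 (pos 2,3,6,7): 0⊕1⊕1⊕1 = 1
s4 (pos 4,5,6,7): 1⊕0⊕1⊕1 = 1
Syndrome s4…s1 = 111 → error at position 7.

111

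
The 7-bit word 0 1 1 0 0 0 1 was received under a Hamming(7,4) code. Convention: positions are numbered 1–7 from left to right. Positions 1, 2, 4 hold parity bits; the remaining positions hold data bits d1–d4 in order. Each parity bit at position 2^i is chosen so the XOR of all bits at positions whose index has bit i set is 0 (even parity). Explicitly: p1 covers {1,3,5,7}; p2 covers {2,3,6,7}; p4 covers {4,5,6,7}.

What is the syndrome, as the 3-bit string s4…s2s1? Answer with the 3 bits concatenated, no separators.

110

s1 (pos 1,3,5,7): 0⊕1⊕0⊕1 = 0
s2 (pos 2,3,6,7): 1⊕1⊕0⊕1 = 1
s4 (pos 4,5,6,7): 0⊕0⊕0⊕1 = 1
Syndrome s4…s1 = 110 → error at position 6.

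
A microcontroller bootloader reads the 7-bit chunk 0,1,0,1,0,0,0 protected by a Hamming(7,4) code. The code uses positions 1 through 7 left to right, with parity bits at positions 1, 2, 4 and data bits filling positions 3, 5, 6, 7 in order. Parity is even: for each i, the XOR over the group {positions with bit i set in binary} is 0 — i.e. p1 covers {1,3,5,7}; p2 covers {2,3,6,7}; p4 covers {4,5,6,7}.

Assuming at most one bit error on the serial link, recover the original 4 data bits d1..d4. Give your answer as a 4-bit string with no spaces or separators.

s1 (pos 1,3,5,7): 0⊕0⊕0⊕0 = 0
s2 (pos 2,3,6,7): 1⊕0⊕0⊕0 = 1
s4 (pos 4,5,6,7): 1⊕0⊕0⊕0 = 1
Syndrome s4…s1 = 110 → error at position 6.
Flip position 6: 0101000 → 0101010
Read data bits from positions 3,5,6,7: 0010

0010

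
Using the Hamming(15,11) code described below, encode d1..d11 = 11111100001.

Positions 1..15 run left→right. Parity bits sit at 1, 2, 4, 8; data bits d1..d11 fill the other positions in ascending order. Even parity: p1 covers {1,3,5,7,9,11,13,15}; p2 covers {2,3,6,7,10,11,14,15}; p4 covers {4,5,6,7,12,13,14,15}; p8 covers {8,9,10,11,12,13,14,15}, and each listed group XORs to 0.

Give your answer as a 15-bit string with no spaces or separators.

Place data at non-parity positions: p1 p2 1 p4 1 1 1 p8 1 1 0 0 0 0 1
p1 (pos 1,3,5,7,9,11,13,15): XOR of data positions = 1⊕1⊕1⊕1⊕0⊕0⊕1 = 1
p2 (pos 2,3,6,7,10,11,14,15): XOR of data positions = 1⊕1⊕1⊕1⊕0⊕0⊕1 = 1
p4 (pos 4,5,6,7,12,13,14,15): XOR of data positions = 1⊕1⊕1⊕0⊕0⊕0⊕1 = 0
p8 (pos 8,9,10,11,12,13,14,15): XOR of data positions = 1⊕1⊕0⊕0⊕0⊕0⊕1 = 1
Codeword: 111011111100001

111011111100001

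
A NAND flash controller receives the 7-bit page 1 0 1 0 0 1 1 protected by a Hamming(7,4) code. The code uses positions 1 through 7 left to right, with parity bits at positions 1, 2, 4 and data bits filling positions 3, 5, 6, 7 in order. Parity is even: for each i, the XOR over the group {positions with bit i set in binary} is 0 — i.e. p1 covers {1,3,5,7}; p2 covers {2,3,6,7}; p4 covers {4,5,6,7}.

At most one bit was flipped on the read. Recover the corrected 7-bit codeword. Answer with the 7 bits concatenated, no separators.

s1 (pos 1,3,5,7): 1⊕1⊕0⊕1 = 1
s2 (pos 2,3,6,7): 0⊕1⊕1⊕1 = 1
s4 (pos 4,5,6,7): 0⊕0⊕1⊕1 = 0
Syndrome s4…s1 = 011 → error at position 3.
Flip position 3: 1010011 → 1000011

1000011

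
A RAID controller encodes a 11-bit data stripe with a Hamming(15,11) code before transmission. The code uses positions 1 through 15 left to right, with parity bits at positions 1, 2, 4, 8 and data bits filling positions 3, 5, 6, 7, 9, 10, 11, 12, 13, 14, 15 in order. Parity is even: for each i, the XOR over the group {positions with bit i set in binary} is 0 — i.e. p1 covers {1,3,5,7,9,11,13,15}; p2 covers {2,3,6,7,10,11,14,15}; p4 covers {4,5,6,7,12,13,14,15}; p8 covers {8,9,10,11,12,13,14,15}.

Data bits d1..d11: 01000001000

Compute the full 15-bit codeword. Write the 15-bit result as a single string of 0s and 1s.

Place data at non-parity positions: p1 p2 0 p4 1 0 0 p8 0 0 0 1 0 0 0
p1 (pos 1,3,5,7,9,11,13,15): XOR of data positions = 0⊕1⊕0⊕0⊕0⊕0⊕0 = 1
p2 (pos 2,3,6,7,10,11,14,15): XOR of data positions = 0⊕0⊕0⊕0⊕0⊕0⊕0 = 0
p4 (pos 4,5,6,7,12,13,14,15): XOR of data positions = 1⊕0⊕0⊕1⊕0⊕0⊕0 = 0
p8 (pos 8,9,10,11,12,13,14,15): XOR of data positions = 0⊕0⊕0⊕1⊕0⊕0⊕0 = 1
Codeword: 100010010001000

100010010001000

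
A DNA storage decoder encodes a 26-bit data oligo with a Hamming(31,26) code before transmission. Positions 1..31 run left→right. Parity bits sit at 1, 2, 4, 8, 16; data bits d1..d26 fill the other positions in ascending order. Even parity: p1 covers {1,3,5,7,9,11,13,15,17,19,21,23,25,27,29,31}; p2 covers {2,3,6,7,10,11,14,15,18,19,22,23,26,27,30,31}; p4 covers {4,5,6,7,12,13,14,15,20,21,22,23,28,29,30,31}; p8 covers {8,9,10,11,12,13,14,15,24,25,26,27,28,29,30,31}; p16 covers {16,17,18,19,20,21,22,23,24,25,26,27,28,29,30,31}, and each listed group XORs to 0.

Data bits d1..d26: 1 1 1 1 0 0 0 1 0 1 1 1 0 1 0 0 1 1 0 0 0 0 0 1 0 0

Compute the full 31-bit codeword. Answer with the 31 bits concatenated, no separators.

Place data at non-parity positions: p1 p2 1 p4 1 1 1 p8 0 0 0 1 0 1 1 p16 1 0 1 0 0 1 1 0 0 0 0 0 1 0 0
p1 (pos 1,3,5,7,9,11,13,15,17,19,21,23,25,27,29,31): XOR of data positions = 1⊕1⊕1⊕0⊕0⊕0⊕1⊕1⊕1⊕0⊕1⊕0⊕0⊕1⊕0 = 0
p2 (pos 2,3,6,7,10,11,14,15,18,19,22,23,26,27,30,31): XOR of data positions = 1⊕1⊕1⊕0⊕0⊕1⊕1⊕0⊕1⊕1⊕1⊕0⊕0⊕0⊕0 = 0
p4 (pos 4,5,6,7,12,13,14,15,20,21,22,23,28,29,30,31): XOR of data positions = 1⊕1⊕1⊕1⊕0⊕1⊕1⊕0⊕0⊕1⊕1⊕0⊕1⊕0⊕0 = 1
p8 (pos 8,9,10,11,12,13,14,15,24,25,26,27,28,29,30,31): XOR of data positions = 0⊕0⊕0⊕1⊕0⊕1⊕1⊕0⊕0⊕0⊕0⊕0⊕1⊕0⊕0 = 0
p16 (pos 16,17,18,19,20,21,22,23,24,25,26,27,28,29,30,31): XOR of data positions = 1⊕0⊕1⊕0⊕0⊕1⊕1⊕0⊕0⊕0⊕0⊕0⊕1⊕0⊕0 = 1
Codeword: 0011111000010111101001100000100

0011111000010111101001100000100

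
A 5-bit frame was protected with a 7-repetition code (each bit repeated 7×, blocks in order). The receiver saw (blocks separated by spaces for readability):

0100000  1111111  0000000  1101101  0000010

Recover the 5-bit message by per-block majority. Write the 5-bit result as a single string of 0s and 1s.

Block 1 (0100000): 1 one → 0
Block 2 (1111111): 7 ones → 1
Block 3 (0000000): 0 ones → 0
Block 4 (1101101): 5 ones → 1
Block 5 (0000010): 1 one → 0

01010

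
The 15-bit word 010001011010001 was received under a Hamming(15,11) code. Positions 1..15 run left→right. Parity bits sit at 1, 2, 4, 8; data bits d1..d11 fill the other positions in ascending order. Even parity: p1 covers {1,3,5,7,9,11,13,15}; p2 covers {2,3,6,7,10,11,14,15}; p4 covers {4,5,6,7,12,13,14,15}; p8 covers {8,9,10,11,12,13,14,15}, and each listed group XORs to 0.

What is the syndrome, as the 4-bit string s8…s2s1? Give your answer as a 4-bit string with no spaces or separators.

s1 (pos 1,3,5,7,9,11,13,15): 0⊕0⊕0⊕0⊕1⊕1⊕0⊕1 = 1
s2 (pos 2,3,6,7,10,11,14,15): 1⊕0⊕1⊕0⊕0⊕1⊕0⊕1 = 0
s4 (pos 4,5,6,7,12,13,14,15): 0⊕0⊕1⊕0⊕0⊕0⊕0⊕1 = 0
s8 (pos 8,9,10,11,12,13,14,15): 1⊕1⊕0⊕1⊕0⊕0⊕0⊕1 = 0
Syndrome s8…s1 = 0001 → error at position 1.

0001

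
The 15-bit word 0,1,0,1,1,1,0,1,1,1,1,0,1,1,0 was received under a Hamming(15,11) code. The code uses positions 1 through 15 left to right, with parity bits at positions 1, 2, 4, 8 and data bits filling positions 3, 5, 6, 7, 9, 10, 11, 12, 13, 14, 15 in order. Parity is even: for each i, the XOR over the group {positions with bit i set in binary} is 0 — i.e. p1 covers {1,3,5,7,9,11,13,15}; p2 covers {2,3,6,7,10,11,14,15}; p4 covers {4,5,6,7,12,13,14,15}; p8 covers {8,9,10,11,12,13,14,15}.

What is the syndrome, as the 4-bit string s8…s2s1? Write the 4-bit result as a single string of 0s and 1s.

0110

s1 (pos 1,3,5,7,9,11,13,15): 0⊕0⊕1⊕0⊕1⊕1⊕1⊕0 = 0
s2 (pos 2,3,6,7,10,11,14,15): 1⊕0⊕1⊕0⊕1⊕1⊕1⊕0 = 1
s4 (pos 4,5,6,7,12,13,14,15): 1⊕1⊕1⊕0⊕0⊕1⊕1⊕0 = 1
s8 (pos 8,9,10,11,12,13,14,15): 1⊕1⊕1⊕1⊕0⊕1⊕1⊕0 = 0
Syndrome s8…s1 = 0110 → error at position 6.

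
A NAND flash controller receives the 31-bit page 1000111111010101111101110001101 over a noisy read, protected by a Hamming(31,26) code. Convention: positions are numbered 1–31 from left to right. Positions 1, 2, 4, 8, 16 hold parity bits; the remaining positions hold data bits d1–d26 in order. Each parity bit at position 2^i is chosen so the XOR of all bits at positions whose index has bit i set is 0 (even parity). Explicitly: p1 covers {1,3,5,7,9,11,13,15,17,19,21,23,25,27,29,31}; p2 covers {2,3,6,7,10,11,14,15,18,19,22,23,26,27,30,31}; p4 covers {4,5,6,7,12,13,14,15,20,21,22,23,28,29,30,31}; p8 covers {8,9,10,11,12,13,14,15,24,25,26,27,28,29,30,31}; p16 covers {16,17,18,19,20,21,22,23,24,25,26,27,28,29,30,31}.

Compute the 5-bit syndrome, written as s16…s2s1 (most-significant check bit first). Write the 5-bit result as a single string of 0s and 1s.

11111

s1 (pos 1,3,5,7,9,11,13,15,17,19,21,23,25,27,29,31): 1⊕0⊕1⊕1⊕1⊕0⊕0⊕0⊕1⊕1⊕0⊕1⊕0⊕0⊕1⊕1 = 1
s2 (pos 2,3,6,7,10,11,14,15,18,19,22,23,26,27,30,31): 0⊕0⊕1⊕1⊕1⊕0⊕1⊕0⊕1⊕1⊕1⊕1⊕0⊕0⊕0⊕1 = 1
s4 (pos 4,5,6,7,12,13,14,15,20,21,22,23,28,29,30,31): 0⊕1⊕1⊕1⊕1⊕0⊕1⊕0⊕1⊕0⊕1⊕1⊕1⊕1⊕0⊕1 = 1
s8 (pos 8,9,10,11,12,13,14,15,24,25,26,27,28,29,30,31): 1⊕1⊕1⊕0⊕1⊕0⊕1⊕0⊕1⊕0⊕0⊕0⊕1⊕1⊕0⊕1 = 1
s16 (pos 16,17,18,19,20,21,22,23,24,25,26,27,28,29,30,31): 1⊕1⊕1⊕1⊕1⊕0⊕1⊕1⊕1⊕0⊕0⊕0⊕1⊕1⊕0⊕1 = 1
Syndrome s16…s1 = 11111 → error at position 31.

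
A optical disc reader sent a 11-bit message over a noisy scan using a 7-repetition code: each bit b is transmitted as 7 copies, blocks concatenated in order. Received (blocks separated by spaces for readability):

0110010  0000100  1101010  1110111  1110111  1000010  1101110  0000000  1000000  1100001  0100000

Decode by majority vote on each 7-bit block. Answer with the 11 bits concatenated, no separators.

Block 1 (0110010): 3 ones → 0
Block 2 (0000100): 1 one → 0
Block 3 (1101010): 4 ones → 1
Block 4 (1110111): 6 ones → 1
Block 5 (1110111): 6 ones → 1
Block 6 (1000010): 2 ones → 0
Block 7 (1101110): 5 ones → 1
Block 8 (0000000): 0 ones → 0
Block 9 (1000000): 1 one → 0
Block 10 (1100001): 3 ones → 0
Block 11 (0100000): 1 one → 0

00111010000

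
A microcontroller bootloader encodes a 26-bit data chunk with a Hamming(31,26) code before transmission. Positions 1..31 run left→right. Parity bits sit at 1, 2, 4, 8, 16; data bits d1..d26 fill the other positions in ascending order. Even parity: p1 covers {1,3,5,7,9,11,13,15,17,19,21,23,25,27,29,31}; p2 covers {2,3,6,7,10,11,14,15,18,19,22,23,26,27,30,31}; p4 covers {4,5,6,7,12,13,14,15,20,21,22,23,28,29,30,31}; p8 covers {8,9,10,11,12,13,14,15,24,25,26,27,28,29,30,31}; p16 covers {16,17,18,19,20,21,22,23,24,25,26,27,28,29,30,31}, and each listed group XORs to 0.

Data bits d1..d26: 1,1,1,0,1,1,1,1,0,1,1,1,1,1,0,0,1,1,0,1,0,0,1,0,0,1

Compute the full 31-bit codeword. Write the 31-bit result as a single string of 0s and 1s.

Place data at non-parity positions: p1 p2 1 p4 1 1 0 p8 1 1 1 1 0 1 1 p16 1 1 1 0 0 1 1 0 1 0 0 1 0 0 1
p1 (pos 1,3,5,7,9,11,13,15,17,19,21,23,25,27,29,31): XOR of data positions = 1⊕1⊕0⊕1⊕1⊕0⊕1⊕1⊕1⊕0⊕1⊕1⊕0⊕0⊕1 = 0
p2 (pos 2,3,6,7,10,11,14,15,18,19,22,23,26,27,30,31): XOR of data positions = 1⊕1⊕0⊕1⊕1⊕1⊕1⊕1⊕1⊕1⊕1⊕0⊕0⊕0⊕1 = 1
p4 (pos 4,5,6,7,12,13,14,15,20,21,22,23,28,29,30,31): XOR of data positions = 1⊕1⊕0⊕1⊕0⊕1⊕1⊕0⊕0⊕1⊕1⊕1⊕0⊕0⊕1 = 1
p8 (pos 8,9,10,11,12,13,14,15,24,25,26,27,28,29,30,31): XOR of data positions = 1⊕1⊕1⊕1⊕0⊕1⊕1⊕0⊕1⊕0⊕0⊕1⊕0⊕0⊕1 = 1
p16 (pos 16,17,18,19,20,21,22,23,24,25,26,27,28,29,30,31): XOR of data positions = 1⊕1⊕1⊕0⊕0⊕1⊕1⊕0⊕1⊕0⊕0⊕1⊕0⊕0⊕1 = 0
Codeword: 0111110111110110111001101001001

0111110111110110111001101001001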